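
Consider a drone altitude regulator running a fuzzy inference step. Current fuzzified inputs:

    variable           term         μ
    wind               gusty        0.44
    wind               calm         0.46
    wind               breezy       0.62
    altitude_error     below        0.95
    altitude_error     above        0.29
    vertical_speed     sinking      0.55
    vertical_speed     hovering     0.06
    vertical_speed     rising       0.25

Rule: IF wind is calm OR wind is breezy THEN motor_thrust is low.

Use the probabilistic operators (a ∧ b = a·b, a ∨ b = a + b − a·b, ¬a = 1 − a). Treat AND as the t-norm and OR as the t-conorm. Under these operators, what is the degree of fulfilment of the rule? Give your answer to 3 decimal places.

firing strength: calm=0.46, breezy=0.62; OR[a + b − a·b] → w = 0.7948

0.795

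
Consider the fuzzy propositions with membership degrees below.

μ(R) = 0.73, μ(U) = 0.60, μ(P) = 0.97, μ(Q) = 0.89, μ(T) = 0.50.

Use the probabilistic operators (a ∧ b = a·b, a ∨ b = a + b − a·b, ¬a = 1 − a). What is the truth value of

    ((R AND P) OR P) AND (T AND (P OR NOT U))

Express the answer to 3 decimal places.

R AND P = a·b on (0.7300, 0.9700) = 0.7081
(R AND P) OR P = a + b − a·b on (0.7081, 0.9700) = 0.9912
NOT U = 1 − 0.6000 = 0.4000
P OR NOT U = a + b − a·b on (0.9700, 0.4000) = 0.9820
T AND (P OR NOT U) = a·b on (0.5000, 0.9820) = 0.4910
((R AND P) OR P) AND (T AND (P OR NOT U)) = a·b on (0.9912, 0.4910) = 0.4867

0.487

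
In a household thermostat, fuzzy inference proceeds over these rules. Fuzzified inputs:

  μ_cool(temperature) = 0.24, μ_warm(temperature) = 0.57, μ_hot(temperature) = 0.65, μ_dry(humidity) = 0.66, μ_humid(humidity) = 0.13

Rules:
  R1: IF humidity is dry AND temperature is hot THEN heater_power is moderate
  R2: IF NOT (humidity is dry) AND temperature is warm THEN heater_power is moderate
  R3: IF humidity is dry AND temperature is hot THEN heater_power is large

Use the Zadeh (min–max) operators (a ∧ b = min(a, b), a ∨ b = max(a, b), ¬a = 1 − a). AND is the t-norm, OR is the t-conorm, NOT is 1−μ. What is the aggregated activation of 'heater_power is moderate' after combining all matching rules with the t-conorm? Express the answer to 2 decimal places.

R1: dry=0.66, hot=0.65; AND[min(a, b)] → w = 0.65
R2: ¬dry=1−0.66=0.34, warm=0.57; AND[min(a, b)] → w = 0.34
R3: dry=0.66, hot=0.65; AND[min(a, b)] → w = 0.65
Rules with consequent 'moderate': {R1, R2} → strengths 0.65, 0.34
Aggregate via t-conorm [max(a, b)]: 0.65

0.65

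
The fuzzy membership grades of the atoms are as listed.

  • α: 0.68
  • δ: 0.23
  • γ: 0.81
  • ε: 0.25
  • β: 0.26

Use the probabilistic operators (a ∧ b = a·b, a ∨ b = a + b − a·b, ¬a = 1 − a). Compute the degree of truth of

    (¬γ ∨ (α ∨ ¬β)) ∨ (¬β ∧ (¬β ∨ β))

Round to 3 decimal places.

0.973

¬γ = 1 − 0.8100 = 0.1900
¬β = 1 − 0.2600 = 0.7400
α ∨ ¬β = a + b − a·b on (0.6800, 0.7400) = 0.9168
¬γ ∨ (α ∨ ¬β) = a + b − a·b on (0.1900, 0.9168) = 0.9326
¬β = 1 − 0.2600 = 0.7400
¬β = 1 − 0.2600 = 0.7400
¬β ∨ β = a + b − a·b on (0.7400, 0.2600) = 0.8076
¬β ∧ (¬β ∨ β) = a·b on (0.7400, 0.8076) = 0.5976
(¬γ ∨ (α ∨ ¬β)) ∨ (¬β ∧ (¬β ∨ β)) = a + b − a·b on (0.9326, 0.5976) = 0.9729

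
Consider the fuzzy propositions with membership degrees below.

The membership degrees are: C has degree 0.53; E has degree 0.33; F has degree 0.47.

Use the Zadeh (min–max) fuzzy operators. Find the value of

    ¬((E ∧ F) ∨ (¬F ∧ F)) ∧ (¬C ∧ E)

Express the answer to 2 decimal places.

E ∧ F = min(a, b) on (0.33, 0.47) = 0.33
¬F = 1 − 0.47 = 0.53
¬F ∧ F = min(a, b) on (0.53, 0.47) = 0.47
(E ∧ F) ∨ (¬F ∧ F) = max(a, b) on (0.33, 0.47) = 0.47
¬((E ∧ F) ∨ (¬F ∧ F)) = 1 − 0.47 = 0.53
¬C = 1 − 0.53 = 0.47
¬C ∧ E = min(a, b) on (0.47, 0.33) = 0.33
¬((E ∧ F) ∨ (¬F ∧ F)) ∧ (¬C ∧ E) = min(a, b) on (0.53, 0.33) = 0.33

0.33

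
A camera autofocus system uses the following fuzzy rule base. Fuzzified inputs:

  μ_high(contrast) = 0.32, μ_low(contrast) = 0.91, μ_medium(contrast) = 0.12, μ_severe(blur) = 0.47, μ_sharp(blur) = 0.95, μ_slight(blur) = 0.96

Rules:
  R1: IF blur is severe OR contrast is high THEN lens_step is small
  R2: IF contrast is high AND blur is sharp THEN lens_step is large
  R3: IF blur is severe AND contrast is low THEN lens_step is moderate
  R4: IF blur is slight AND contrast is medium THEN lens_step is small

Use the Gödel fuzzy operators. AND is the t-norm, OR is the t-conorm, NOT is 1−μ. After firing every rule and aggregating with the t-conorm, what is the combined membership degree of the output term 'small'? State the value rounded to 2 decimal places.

0.47

R1: severe=0.47, high=0.32; OR[max(a, b)] → w = 0.47
R2: high=0.32, sharp=0.95; AND[min(a, b)] → w = 0.32
R3: severe=0.47, low=0.91; AND[min(a, b)] → w = 0.47
R4: slight=0.96, medium=0.12; AND[min(a, b)] → w = 0.12
Rules with consequent 'small': {R1, R4} → strengths 0.47, 0.12
Aggregate via t-conorm [max(a, b)]: 0.47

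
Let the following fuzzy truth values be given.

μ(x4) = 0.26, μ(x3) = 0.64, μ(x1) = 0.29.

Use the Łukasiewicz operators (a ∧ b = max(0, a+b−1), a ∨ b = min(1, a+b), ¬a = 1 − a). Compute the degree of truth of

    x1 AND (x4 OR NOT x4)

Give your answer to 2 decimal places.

0.29

NOT x4 = 1 − 0.26 = 0.74
x4 OR NOT x4 = min(1, a+b) on (0.26, 0.74) = 1.00
x1 AND (x4 OR NOT x4) = max(0, a+b−1) on (0.29, 1.00) = 0.29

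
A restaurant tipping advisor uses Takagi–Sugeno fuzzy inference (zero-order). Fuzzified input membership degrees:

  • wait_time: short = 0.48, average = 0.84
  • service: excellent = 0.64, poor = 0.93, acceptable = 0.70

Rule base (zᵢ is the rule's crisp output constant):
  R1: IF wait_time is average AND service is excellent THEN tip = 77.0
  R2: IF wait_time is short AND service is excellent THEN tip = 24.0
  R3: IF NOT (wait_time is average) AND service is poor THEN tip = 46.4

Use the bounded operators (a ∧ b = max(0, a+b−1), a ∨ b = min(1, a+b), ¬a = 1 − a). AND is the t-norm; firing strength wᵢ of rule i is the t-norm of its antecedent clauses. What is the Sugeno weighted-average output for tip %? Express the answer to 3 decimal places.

63.791

R1 (z=77.0): average=0.84, excellent=0.64; AND[max(0, a+b−1)] → w = 0.48
R2 (z=24.0): short=0.48, excellent=0.64; AND[max(0, a+b−1)] → w = 0.12
R3 (z=46.4): ¬average=1−0.84=0.16, poor=0.93; AND[max(0, a+b−1)] → w = 0.09
Weighted average = (0.48·77.0 + 0.12·24.0 + 0.09·46.4) / (0.48 + 0.12 + 0.09)
  = 44.0160 / 0.6900 = 63.791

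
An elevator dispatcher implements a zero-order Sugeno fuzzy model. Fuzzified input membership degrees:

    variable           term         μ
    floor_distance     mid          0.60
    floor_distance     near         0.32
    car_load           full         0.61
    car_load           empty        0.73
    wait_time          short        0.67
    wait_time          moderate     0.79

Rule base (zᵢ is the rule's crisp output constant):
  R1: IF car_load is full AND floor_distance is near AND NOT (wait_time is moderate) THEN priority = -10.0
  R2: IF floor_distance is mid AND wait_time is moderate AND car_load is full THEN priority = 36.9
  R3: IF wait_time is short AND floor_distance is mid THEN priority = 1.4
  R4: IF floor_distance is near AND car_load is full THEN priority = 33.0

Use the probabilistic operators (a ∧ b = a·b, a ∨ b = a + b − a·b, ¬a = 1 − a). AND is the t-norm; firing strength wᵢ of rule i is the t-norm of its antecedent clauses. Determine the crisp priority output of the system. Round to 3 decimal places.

R1 (z=-10.0): full=0.61, near=0.32, ¬moderate=1−0.79=0.21; AND[a·b] → w = 0.0410
R2 (z=36.9): mid=0.60, moderate=0.79, full=0.61; AND[a·b] → w = 0.2891
R3 (z=1.4): short=0.67, mid=0.60; AND[a·b] → w = 0.4020
R4 (z=33.0): near=0.32, full=0.61; AND[a·b] → w = 0.1952
Weighted average = (0.0410·-10.0 + 0.2891·36.9 + 0.4020·1.4 + 0.1952·33.0) / (0.0410 + 0.2891 + 0.4020 + 0.1952)
  = 17.2637 / 0.9273 = 18.617

18.617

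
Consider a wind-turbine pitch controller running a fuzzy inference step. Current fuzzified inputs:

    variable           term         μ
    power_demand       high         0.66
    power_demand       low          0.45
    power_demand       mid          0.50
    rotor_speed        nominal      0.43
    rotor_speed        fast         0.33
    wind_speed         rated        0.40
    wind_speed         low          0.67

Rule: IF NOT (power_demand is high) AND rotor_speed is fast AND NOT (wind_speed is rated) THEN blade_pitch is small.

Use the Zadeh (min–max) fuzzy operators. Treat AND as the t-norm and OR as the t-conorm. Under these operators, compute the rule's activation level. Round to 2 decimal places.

firing strength: ¬high=1−0.66=0.34, fast=0.33, ¬rated=1−0.40=0.60; AND[min(a, b)] → w = 0.33

0.33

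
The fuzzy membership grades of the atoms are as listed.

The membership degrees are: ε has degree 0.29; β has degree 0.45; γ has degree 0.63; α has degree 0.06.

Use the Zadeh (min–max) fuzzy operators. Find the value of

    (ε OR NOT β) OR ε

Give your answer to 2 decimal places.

0.55

NOT β = 1 − 0.45 = 0.55
ε OR NOT β = max(a, b) on (0.29, 0.55) = 0.55
(ε OR NOT β) OR ε = max(a, b) on (0.55, 0.29) = 0.55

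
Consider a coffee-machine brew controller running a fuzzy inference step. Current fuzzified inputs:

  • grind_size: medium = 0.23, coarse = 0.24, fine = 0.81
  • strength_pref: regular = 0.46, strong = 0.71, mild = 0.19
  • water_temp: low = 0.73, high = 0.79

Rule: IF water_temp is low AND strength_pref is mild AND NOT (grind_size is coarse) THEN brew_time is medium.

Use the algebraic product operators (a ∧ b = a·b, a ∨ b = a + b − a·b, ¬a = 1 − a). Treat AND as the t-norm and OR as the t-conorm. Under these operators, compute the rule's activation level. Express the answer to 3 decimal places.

0.105

firing strength: low=0.73, mild=0.19, ¬coarse=1−0.24=0.76; AND[a·b] → w = 0.1054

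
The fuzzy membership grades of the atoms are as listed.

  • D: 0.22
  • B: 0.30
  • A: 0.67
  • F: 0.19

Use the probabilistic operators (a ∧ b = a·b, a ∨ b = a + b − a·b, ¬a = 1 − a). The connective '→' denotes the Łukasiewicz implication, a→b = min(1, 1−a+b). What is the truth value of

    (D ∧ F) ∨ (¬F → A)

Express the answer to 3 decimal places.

0.866

D ∧ F = a·b on (0.2200, 0.1900) = 0.0418
¬F = 1 − 0.1900 = 0.8100
¬F → A  [Łukasiewicz: min(1, 1−a+b)] with a=0.8100, b=0.6700 → 0.8600
(D ∧ F) ∨ (¬F → A) = a + b − a·b on (0.0418, 0.8600) = 0.8659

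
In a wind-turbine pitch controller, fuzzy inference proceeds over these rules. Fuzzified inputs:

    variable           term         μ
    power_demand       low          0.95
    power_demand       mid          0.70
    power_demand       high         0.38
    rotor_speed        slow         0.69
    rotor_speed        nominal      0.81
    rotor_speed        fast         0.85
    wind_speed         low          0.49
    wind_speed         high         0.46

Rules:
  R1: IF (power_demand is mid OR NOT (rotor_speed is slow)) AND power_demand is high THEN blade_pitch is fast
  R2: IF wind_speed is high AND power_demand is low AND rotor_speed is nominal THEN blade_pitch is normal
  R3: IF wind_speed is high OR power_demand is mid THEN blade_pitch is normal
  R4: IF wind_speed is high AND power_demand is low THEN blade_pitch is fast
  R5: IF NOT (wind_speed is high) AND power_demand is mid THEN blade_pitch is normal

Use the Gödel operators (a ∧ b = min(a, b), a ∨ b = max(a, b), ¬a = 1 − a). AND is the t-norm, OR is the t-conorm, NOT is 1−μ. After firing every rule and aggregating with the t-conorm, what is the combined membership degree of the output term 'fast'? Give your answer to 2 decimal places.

0.46

R1: (mid=0.70 OR ¬slow=1−0.69=0.31) = 0.70; AND[min(a, b)] with high=0.38 → w = 0.38
R2: high=0.46, low=0.95, nominal=0.81; AND[min(a, b)] → w = 0.46
R3: high=0.46, mid=0.70; OR[max(a, b)] → w = 0.70
R4: high=0.46, low=0.95; AND[min(a, b)] → w = 0.46
R5: ¬high=1−0.46=0.54, mid=0.70; AND[min(a, b)] → w = 0.54
Rules with consequent 'fast': {R1, R4} → strengths 0.38, 0.46
Aggregate via t-conorm [max(a, b)]: 0.46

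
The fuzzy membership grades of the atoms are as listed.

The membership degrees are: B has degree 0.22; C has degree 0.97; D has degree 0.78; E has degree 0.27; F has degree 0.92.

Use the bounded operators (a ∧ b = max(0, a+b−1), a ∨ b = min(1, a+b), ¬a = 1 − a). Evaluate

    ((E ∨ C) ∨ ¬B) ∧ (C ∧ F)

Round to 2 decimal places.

0.89

E ∨ C = min(1, a+b) on (0.27, 0.97) = 1.00
¬B = 1 − 0.22 = 0.78
(E ∨ C) ∨ ¬B = min(1, a+b) on (1.00, 0.78) = 1.00
C ∧ F = max(0, a+b−1) on (0.97, 0.92) = 0.89
((E ∨ C) ∨ ¬B) ∧ (C ∧ F) = max(0, a+b−1) on (1.00, 0.89) = 0.89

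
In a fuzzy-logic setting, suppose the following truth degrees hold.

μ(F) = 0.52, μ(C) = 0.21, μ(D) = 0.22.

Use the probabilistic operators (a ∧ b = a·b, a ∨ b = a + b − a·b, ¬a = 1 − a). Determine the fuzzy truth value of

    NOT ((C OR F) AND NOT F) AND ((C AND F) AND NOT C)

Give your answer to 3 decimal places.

C OR F = a + b − a·b on (0.2100, 0.5200) = 0.6208
NOT F = 1 − 0.5200 = 0.4800
(C OR F) AND NOT F = a·b on (0.6208, 0.4800) = 0.2980
NOT ((C OR F) AND NOT F) = 1 − 0.2980 = 0.7020
C AND F = a·b on (0.2100, 0.5200) = 0.1092
NOT C = 1 − 0.2100 = 0.7900
(C AND F) AND NOT C = a·b on (0.1092, 0.7900) = 0.0863
NOT ((C OR F) AND NOT F) AND ((C AND F) AND NOT C) = a·b on (0.7020, 0.0863) = 0.0606

0.061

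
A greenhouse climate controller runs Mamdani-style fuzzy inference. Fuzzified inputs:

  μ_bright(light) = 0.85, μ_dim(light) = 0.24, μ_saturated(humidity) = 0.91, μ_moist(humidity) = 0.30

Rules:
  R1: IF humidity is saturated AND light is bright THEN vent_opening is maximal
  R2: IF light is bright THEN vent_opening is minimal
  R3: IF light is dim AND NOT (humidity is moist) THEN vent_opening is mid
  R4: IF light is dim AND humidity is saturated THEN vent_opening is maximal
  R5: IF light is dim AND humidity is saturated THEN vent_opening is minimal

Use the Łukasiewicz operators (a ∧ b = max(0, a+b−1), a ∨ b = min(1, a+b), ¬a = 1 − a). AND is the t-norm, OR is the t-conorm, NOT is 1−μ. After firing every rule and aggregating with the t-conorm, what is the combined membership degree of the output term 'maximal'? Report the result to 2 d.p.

0.91

R1: saturated=0.91, bright=0.85; AND[max(0, a+b−1)] → w = 0.76
R2: bright=0.85 → w = 0.85
R3: dim=0.24, ¬moist=1−0.30=0.70; AND[max(0, a+b−1)] → w = 0.00
R4: dim=0.24, saturated=0.91; AND[max(0, a+b−1)] → w = 0.15
R5: dim=0.24, saturated=0.91; AND[max(0, a+b−1)] → w = 0.15
Rules with consequent 'maximal': {R1, R4} → strengths 0.76, 0.15
Aggregate via t-conorm [min(1, a+b)]: 0.91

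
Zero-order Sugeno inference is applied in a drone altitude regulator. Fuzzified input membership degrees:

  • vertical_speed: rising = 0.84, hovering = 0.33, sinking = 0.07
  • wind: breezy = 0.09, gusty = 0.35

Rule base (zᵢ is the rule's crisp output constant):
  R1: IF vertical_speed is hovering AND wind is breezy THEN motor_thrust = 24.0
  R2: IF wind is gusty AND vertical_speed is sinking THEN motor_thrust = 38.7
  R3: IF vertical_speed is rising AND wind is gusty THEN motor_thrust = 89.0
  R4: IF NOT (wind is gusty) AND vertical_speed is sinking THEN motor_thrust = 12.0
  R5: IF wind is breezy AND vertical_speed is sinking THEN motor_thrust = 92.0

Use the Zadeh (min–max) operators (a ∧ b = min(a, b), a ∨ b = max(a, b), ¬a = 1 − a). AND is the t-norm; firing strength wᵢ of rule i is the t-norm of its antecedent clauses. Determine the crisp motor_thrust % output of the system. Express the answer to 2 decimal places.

66.61

R1 (z=24.0): hovering=0.33, breezy=0.09; AND[min(a, b)] → w = 0.09
R2 (z=38.7): gusty=0.35, sinking=0.07; AND[min(a, b)] → w = 0.07
R3 (z=89.0): rising=0.84, gusty=0.35; AND[min(a, b)] → w = 0.35
R4 (z=12.0): ¬gusty=1−0.35=0.65, sinking=0.07; AND[min(a, b)] → w = 0.07
R5 (z=92.0): breezy=0.09, sinking=0.07; AND[min(a, b)] → w = 0.07
Weighted average = (0.09·24.0 + 0.07·38.7 + 0.35·89.0 + 0.07·12.0 + 0.07·92.0) / (0.09 + 0.07 + 0.35 + 0.07 + 0.07)
  = 43.2990 / 0.6500 = 66.61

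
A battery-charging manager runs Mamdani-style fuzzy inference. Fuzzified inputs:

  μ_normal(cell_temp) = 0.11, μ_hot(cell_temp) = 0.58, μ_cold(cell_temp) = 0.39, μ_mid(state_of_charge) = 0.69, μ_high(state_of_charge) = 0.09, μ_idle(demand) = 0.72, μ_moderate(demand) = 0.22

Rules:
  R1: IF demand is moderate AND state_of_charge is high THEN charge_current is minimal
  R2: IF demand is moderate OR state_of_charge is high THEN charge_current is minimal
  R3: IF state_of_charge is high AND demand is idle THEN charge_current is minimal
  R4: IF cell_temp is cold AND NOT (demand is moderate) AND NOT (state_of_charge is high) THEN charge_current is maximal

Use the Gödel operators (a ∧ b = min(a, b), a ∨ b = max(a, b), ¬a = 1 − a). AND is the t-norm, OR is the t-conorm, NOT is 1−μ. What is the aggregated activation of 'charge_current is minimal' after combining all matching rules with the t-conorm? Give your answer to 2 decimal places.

0.22

R1: moderate=0.22, high=0.09; AND[min(a, b)] → w = 0.09
R2: moderate=0.22, high=0.09; OR[max(a, b)] → w = 0.22
R3: high=0.09, idle=0.72; AND[min(a, b)] → w = 0.09
R4: cold=0.39, ¬moderate=1−0.22=0.78, ¬high=1−0.09=0.91; AND[min(a, b)] → w = 0.39
Rules with consequent 'minimal': {R1, R2, R3} → strengths 0.09, 0.22, 0.09
Aggregate via t-conorm [max(a, b)]: 0.22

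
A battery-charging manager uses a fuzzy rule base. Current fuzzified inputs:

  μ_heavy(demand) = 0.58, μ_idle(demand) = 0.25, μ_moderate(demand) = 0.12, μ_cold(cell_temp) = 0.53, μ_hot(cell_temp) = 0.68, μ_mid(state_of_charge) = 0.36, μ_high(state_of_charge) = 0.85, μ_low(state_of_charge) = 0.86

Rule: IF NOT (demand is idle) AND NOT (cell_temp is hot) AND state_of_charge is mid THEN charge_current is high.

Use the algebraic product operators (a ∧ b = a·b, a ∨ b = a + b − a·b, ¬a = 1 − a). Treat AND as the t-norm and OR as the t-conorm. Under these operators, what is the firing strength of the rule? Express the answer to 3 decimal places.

0.086

firing strength: ¬idle=1−0.25=0.75, ¬hot=1−0.68=0.32, mid=0.36; AND[a·b] → w = 0.0864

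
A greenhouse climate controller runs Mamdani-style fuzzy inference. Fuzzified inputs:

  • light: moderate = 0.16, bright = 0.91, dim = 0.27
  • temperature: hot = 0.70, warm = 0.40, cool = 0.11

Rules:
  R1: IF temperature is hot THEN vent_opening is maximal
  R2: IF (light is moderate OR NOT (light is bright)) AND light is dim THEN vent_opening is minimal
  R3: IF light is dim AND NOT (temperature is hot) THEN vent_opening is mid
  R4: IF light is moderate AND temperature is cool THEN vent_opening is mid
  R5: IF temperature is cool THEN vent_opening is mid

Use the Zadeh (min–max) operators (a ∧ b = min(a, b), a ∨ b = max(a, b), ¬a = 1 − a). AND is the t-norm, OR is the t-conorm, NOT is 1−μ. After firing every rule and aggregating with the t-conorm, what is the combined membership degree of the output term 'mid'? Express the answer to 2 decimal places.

R1: hot=0.70 → w = 0.70
R2: (moderate=0.16 OR ¬bright=1−0.91=0.09) = 0.16; AND[min(a, b)] with dim=0.27 → w = 0.16
R3: dim=0.27, ¬hot=1−0.70=0.30; AND[min(a, b)] → w = 0.27
R4: moderate=0.16, cool=0.11; AND[min(a, b)] → w = 0.11
R5: cool=0.11 → w = 0.11
Rules with consequent 'mid': {R3, R4, R5} → strengths 0.27, 0.11, 0.11
Aggregate via t-conorm [max(a, b)]: 0.27

0.27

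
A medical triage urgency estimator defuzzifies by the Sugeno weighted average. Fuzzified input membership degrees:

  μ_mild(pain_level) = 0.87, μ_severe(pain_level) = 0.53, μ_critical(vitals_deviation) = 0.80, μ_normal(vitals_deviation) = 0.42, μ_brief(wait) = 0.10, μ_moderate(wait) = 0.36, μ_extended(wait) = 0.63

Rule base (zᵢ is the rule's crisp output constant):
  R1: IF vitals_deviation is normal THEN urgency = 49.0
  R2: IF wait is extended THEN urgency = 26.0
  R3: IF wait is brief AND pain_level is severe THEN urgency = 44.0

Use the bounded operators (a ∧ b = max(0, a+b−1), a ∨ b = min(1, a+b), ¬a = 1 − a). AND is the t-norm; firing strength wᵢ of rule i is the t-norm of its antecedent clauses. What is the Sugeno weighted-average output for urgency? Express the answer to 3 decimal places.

R1 (z=49.0): normal=0.42 → w = 0.42
R2 (z=26.0): extended=0.63 → w = 0.63
R3 (z=44.0): brief=0.10, severe=0.53; AND[max(0, a+b−1)] → w = 0.00
Weighted average = (0.42·49.0 + 0.63·26.0 + 0.00·44.0) / (0.42 + 0.63 + 0.00)
  = 36.9600 / 1.0500 = 35.200

35.200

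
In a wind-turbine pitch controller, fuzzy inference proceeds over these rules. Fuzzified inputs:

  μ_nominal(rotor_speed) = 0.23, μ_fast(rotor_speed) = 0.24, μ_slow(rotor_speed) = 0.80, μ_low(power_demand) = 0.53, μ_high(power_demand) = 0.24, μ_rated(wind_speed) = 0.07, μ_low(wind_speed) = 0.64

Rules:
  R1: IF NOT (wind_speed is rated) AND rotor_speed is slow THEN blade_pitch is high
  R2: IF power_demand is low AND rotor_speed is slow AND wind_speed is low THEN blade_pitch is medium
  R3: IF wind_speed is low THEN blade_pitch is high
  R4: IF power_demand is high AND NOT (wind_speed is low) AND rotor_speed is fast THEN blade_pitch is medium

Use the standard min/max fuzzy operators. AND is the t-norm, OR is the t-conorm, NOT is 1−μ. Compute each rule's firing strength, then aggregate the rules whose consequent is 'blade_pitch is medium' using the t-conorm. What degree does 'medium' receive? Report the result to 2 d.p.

R1: ¬rated=1−0.07=0.93, slow=0.80; AND[min(a, b)] → w = 0.80
R2: low=0.53, slow=0.80, low=0.64; AND[min(a, b)] → w = 0.53
R3: low=0.64 → w = 0.64
R4: high=0.24, ¬low=1−0.64=0.36, fast=0.24; AND[min(a, b)] → w = 0.24
Rules with consequent 'medium': {R2, R4} → strengths 0.53, 0.24
Aggregate via t-conorm [max(a, b)]: 0.53

0.53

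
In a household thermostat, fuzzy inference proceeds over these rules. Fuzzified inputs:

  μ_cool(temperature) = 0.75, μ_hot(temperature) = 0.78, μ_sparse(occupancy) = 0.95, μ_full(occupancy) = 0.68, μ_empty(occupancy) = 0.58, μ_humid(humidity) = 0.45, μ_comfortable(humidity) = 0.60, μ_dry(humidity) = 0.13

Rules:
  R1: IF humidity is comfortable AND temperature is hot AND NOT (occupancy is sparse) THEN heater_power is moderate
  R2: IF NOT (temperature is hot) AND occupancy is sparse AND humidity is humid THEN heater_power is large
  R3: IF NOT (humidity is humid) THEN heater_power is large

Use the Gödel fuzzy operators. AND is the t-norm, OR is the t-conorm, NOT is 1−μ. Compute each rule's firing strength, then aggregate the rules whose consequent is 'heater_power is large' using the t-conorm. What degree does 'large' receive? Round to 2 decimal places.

0.55

R1: comfortable=0.60, hot=0.78, ¬sparse=1−0.95=0.05; AND[min(a, b)] → w = 0.05
R2: ¬hot=1−0.78=0.22, sparse=0.95, humid=0.45; AND[min(a, b)] → w = 0.22
R3: ¬humid=1−0.45=0.55 → w = 0.55
Rules with consequent 'large': {R2, R3} → strengths 0.22, 0.55
Aggregate via t-conorm [max(a, b)]: 0.55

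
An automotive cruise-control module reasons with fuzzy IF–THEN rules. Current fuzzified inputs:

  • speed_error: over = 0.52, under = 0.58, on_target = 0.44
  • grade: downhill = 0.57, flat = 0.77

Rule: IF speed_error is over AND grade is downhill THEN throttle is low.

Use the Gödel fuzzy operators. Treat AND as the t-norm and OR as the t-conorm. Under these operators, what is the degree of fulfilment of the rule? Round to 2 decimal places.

0.52

firing strength: over=0.52, downhill=0.57; AND[min(a, b)] → w = 0.52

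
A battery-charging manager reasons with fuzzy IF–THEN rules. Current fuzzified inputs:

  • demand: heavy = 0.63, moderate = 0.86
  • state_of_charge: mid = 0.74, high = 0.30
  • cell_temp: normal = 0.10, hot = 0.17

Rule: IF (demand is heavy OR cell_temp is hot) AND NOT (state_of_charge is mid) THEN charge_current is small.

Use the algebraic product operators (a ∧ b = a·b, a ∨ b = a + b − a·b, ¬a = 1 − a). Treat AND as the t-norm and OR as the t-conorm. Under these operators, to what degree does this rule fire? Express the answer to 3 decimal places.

0.180

firing strength: (heavy=0.63 OR hot=0.17) = 0.6929; AND[a·b] with ¬mid=1−0.74=0.26 → w = 0.1802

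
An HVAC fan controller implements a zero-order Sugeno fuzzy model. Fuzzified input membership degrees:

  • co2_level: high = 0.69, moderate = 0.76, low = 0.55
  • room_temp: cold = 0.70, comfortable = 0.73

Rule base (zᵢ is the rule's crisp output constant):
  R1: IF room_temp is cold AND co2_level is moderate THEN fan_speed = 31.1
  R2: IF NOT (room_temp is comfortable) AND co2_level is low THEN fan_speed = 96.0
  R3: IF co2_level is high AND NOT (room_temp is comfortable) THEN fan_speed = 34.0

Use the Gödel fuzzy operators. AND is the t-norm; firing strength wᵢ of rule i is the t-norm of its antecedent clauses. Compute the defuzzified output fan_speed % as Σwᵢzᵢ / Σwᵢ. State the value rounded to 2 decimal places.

45.86

R1 (z=31.1): cold=0.70, moderate=0.76; AND[min(a, b)] → w = 0.70
R2 (z=96.0): ¬comfortable=1−0.73=0.27, low=0.55; AND[min(a, b)] → w = 0.27
R3 (z=34.0): high=0.69, ¬comfortable=1−0.73=0.27; AND[min(a, b)] → w = 0.27
Weighted average = (0.70·31.1 + 0.27·96.0 + 0.27·34.0) / (0.70 + 0.27 + 0.27)
  = 56.8700 / 1.2400 = 45.86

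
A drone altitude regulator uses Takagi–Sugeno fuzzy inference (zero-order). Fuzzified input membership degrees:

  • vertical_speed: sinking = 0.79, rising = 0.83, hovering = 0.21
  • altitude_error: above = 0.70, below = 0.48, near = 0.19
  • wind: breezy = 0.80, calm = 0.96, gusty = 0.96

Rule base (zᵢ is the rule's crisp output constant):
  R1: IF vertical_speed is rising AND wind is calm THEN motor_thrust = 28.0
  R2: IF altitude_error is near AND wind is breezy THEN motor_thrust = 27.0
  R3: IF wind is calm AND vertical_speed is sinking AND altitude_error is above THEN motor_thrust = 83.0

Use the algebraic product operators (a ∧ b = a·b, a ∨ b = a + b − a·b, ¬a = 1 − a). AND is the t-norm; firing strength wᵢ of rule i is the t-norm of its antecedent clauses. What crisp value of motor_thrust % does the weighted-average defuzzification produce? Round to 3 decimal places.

R1 (z=28.0): rising=0.83, calm=0.96; AND[a·b] → w = 0.7968
R2 (z=27.0): near=0.19, breezy=0.80; AND[a·b] → w = 0.1520
R3 (z=83.0): calm=0.96, sinking=0.79, above=0.70; AND[a·b] → w = 0.5309
Weighted average = (0.7968·28.0 + 0.1520·27.0 + 0.5309·83.0) / (0.7968 + 0.1520 + 0.5309)
  = 70.4774 / 1.4797 = 47.630

47.630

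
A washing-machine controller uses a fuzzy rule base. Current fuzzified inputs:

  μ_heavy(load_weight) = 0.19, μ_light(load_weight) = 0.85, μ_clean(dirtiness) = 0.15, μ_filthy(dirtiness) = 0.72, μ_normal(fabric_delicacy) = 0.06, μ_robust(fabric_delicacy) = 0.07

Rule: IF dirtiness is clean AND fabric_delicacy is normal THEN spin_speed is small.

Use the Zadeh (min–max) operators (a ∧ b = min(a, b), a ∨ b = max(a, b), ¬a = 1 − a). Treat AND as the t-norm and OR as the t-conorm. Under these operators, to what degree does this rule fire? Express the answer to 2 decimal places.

firing strength: clean=0.15, normal=0.06; AND[min(a, b)] → w = 0.06

0.06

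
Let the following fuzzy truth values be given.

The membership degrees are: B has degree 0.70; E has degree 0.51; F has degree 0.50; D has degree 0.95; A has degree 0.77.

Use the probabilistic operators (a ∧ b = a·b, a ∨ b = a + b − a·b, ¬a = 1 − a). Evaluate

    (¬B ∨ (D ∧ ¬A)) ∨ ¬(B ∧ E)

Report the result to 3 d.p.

¬B = 1 − 0.7000 = 0.3000
¬A = 1 − 0.7700 = 0.2300
D ∧ ¬A = a·b on (0.9500, 0.2300) = 0.2185
¬B ∨ (D ∧ ¬A) = a + b − a·b on (0.3000, 0.2185) = 0.4529
B ∧ E = a·b on (0.7000, 0.5100) = 0.3570
¬(B ∧ E) = 1 − 0.3570 = 0.6430
(¬B ∨ (D ∧ ¬A)) ∨ ¬(B ∧ E) = a + b − a·b on (0.4529, 0.6430) = 0.8047

0.805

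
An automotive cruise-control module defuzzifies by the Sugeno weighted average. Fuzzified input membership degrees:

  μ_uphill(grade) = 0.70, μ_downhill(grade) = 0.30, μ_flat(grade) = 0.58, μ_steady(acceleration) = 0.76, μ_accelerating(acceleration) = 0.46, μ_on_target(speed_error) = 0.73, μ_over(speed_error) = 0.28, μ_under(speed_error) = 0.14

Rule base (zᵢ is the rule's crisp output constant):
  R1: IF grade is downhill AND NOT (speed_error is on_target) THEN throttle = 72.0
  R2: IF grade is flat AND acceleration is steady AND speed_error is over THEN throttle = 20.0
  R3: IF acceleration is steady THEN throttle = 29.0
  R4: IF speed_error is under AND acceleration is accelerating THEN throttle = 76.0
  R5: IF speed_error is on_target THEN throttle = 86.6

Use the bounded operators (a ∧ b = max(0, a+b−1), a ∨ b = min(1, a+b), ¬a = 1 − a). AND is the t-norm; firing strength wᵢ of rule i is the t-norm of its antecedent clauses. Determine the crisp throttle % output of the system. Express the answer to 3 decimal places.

R1 (z=72.0): downhill=0.30, ¬on_target=1−0.73=0.27; AND[max(0, a+b−1)] → w = 0.00
R2 (z=20.0): flat=0.58, steady=0.76, over=0.28; AND[max(0, a+b−1)] → w = 0.00
R3 (z=29.0): steady=0.76 → w = 0.76
R4 (z=76.0): under=0.14, accelerating=0.46; AND[max(0, a+b−1)] → w = 0.00
R5 (z=86.6): on_target=0.73 → w = 0.73
Weighted average = (0.00·72.0 + 0.00·20.0 + 0.76·29.0 + 0.00·76.0 + 0.73·86.6) / (0.00 + 0.00 + 0.76 + 0.00 + 0.73)
  = 85.2580 / 1.4900 = 57.220

57.220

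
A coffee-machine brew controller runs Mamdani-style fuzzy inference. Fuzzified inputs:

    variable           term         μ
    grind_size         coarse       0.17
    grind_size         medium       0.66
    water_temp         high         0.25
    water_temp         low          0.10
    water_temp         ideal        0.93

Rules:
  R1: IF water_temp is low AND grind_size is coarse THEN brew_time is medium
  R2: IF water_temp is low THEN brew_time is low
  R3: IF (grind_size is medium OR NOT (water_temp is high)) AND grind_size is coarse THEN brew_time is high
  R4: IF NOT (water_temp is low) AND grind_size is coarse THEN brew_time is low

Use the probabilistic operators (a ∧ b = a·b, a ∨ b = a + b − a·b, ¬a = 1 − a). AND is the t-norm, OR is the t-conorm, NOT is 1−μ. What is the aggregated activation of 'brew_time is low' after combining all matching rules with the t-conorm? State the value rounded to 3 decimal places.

0.238

R1: low=0.10, coarse=0.17; AND[a·b] → w = 0.0170
R2: low=0.10 → w = 0.1000
R3: (medium=0.66 OR ¬high=1−0.25=0.75) = 0.9150; AND[a·b] with coarse=0.17 → w = 0.1556
R4: ¬low=1−0.10=0.90, coarse=0.17; AND[a·b] → w = 0.1530
Rules with consequent 'low': {R2, R4} → strengths 0.1000, 0.1530
Aggregate via t-conorm [a + b − a·b]: 0.2377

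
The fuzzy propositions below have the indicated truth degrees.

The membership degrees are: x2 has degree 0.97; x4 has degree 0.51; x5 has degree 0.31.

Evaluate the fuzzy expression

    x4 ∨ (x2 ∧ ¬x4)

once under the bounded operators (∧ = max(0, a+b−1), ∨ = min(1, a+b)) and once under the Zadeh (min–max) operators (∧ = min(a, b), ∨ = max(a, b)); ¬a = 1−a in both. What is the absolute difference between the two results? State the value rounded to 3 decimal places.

Under bounded:
  ¬x4 = 1 − 0.51 = 0.49
  x2 ∧ ¬x4 = max(0, a+b−1) on (0.97, 0.49) = 0.46
  x4 ∨ (x2 ∧ ¬x4) = min(1, a+b) on (0.51, 0.46) = 0.97
  → value = 0.9700
Under Zadeh (min–max):
  ¬x4 = 1 − 0.51 = 0.49
  x2 ∧ ¬x4 = min(a, b) on (0.97, 0.49) = 0.49
  x4 ∨ (x2 ∧ ¬x4) = max(a, b) on (0.51, 0.49) = 0.51
  → value = 0.5100
|0.9700 − 0.5100| = 0.460

0.460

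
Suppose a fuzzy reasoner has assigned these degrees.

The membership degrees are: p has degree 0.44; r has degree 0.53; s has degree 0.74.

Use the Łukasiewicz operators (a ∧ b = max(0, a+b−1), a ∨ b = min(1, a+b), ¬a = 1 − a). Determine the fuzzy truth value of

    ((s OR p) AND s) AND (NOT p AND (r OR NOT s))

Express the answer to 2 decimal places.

s OR p = min(1, a+b) on (0.74, 0.44) = 1.00
(s OR p) AND s = max(0, a+b−1) on (1.00, 0.74) = 0.74
NOT p = 1 − 0.44 = 0.56
NOT s = 1 − 0.74 = 0.26
r OR NOT s = min(1, a+b) on (0.53, 0.26) = 0.79
NOT p AND (r OR NOT s) = max(0, a+b−1) on (0.56, 0.79) = 0.35
((s OR p) AND s) AND (NOT p AND (r OR NOT s)) = max(0, a+b−1) on (0.74, 0.35) = 0.09

0.09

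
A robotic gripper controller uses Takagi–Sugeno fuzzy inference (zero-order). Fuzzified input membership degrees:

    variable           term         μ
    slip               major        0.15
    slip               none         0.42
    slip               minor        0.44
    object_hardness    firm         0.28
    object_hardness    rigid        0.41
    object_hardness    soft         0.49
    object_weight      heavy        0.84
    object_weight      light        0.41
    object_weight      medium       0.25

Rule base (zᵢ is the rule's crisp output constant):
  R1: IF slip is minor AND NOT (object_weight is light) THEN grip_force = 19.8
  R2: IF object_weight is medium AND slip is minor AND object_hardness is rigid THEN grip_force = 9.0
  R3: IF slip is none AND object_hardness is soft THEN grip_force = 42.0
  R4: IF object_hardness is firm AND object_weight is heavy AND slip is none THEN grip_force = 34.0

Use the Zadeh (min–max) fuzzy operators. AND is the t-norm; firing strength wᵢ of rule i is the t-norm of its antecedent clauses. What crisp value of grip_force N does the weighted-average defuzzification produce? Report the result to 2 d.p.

27.43

R1 (z=19.8): minor=0.44, ¬light=1−0.41=0.59; AND[min(a, b)] → w = 0.44
R2 (z=9.0): medium=0.25, minor=0.44, rigid=0.41; AND[min(a, b)] → w = 0.25
R3 (z=42.0): none=0.42, soft=0.49; AND[min(a, b)] → w = 0.42
R4 (z=34.0): firm=0.28, heavy=0.84, none=0.42; AND[min(a, b)] → w = 0.28
Weighted average = (0.44·19.8 + 0.25·9.0 + 0.42·42.0 + 0.28·34.0) / (0.44 + 0.25 + 0.42 + 0.28)
  = 38.1220 / 1.3900 = 27.43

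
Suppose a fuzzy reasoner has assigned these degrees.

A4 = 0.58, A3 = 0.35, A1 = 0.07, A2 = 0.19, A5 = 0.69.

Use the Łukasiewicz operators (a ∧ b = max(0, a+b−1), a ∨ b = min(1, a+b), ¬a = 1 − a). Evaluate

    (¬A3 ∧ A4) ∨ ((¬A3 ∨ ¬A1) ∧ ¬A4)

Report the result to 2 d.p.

0.65

¬A3 = 1 − 0.35 = 0.65
¬A3 ∧ A4 = max(0, a+b−1) on (0.65, 0.58) = 0.23
¬A3 = 1 − 0.35 = 0.65
¬A1 = 1 − 0.07 = 0.93
¬A3 ∨ ¬A1 = min(1, a+b) on (0.65, 0.93) = 1.00
¬A4 = 1 − 0.58 = 0.42
(¬A3 ∨ ¬A1) ∧ ¬A4 = max(0, a+b−1) on (1.00, 0.42) = 0.42
(¬A3 ∧ A4) ∨ ((¬A3 ∨ ¬A1) ∧ ¬A4) = min(1, a+b) on (0.23, 0.42) = 0.65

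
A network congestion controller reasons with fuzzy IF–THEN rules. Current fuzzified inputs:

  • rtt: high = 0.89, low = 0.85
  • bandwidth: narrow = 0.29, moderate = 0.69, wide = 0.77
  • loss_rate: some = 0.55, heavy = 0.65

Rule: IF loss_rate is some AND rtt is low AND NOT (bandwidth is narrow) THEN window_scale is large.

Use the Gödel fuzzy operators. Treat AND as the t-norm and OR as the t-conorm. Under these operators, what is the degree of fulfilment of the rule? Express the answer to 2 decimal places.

firing strength: some=0.55, low=0.85, ¬narrow=1−0.29=0.71; AND[min(a, b)] → w = 0.55

0.55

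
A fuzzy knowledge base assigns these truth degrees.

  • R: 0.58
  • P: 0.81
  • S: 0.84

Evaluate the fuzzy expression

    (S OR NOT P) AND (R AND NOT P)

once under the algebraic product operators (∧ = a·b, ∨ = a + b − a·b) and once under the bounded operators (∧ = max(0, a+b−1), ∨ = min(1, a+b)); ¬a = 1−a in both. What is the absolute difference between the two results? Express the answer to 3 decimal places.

Under algebraic product:
  NOT P = 1 − 0.8100 = 0.1900
  S OR NOT P = a + b − a·b on (0.8400, 0.1900) = 0.8704
  NOT P = 1 − 0.8100 = 0.1900
  R AND NOT P = a·b on (0.5800, 0.1900) = 0.1102
  (S OR NOT P) AND (R AND NOT P) = a·b on (0.8704, 0.1102) = 0.0959
  → value = 0.0959
Under bounded:
  NOT P = 1 − 0.81 = 0.19
  S OR NOT P = min(1, a+b) on (0.84, 0.19) = 1.00
  NOT P = 1 − 0.81 = 0.19
  R AND NOT P = max(0, a+b−1) on (0.58, 0.19) = 0.00
  (S OR NOT P) AND (R AND NOT P) = max(0, a+b−1) on (1.00, 0.00) = 0.00
  → value = 0.0000
|0.0959 − 0.0000| = 0.096

0.096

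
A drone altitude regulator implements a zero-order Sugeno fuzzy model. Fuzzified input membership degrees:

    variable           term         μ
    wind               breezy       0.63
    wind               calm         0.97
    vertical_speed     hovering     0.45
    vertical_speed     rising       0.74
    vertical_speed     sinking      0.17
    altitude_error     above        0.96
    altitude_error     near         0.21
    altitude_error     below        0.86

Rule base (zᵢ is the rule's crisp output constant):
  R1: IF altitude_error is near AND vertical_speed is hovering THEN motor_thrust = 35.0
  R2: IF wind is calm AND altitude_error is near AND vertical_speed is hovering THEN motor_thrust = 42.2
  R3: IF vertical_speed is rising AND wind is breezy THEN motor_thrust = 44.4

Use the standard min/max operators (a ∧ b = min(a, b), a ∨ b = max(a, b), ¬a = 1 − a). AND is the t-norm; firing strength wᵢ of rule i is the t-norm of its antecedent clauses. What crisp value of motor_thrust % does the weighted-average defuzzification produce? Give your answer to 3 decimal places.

42.080

R1 (z=35.0): near=0.21, hovering=0.45; AND[min(a, b)] → w = 0.21
R2 (z=42.2): calm=0.97, near=0.21, hovering=0.45; AND[min(a, b)] → w = 0.21
R3 (z=44.4): rising=0.74, breezy=0.63; AND[min(a, b)] → w = 0.63
Weighted average = (0.21·35.0 + 0.21·42.2 + 0.63·44.4) / (0.21 + 0.21 + 0.63)
  = 44.1840 / 1.0500 = 42.080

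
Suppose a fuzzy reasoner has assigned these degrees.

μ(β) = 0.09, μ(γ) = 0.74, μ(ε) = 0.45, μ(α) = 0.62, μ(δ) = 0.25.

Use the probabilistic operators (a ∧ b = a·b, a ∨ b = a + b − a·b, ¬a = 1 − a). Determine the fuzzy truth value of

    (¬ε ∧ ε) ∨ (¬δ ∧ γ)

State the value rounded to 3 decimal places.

¬ε = 1 − 0.4500 = 0.5500
¬ε ∧ ε = a·b on (0.5500, 0.4500) = 0.2475
¬δ = 1 − 0.2500 = 0.7500
¬δ ∧ γ = a·b on (0.7500, 0.7400) = 0.5550
(¬ε ∧ ε) ∨ (¬δ ∧ γ) = a + b − a·b on (0.2475, 0.5550) = 0.6651

0.665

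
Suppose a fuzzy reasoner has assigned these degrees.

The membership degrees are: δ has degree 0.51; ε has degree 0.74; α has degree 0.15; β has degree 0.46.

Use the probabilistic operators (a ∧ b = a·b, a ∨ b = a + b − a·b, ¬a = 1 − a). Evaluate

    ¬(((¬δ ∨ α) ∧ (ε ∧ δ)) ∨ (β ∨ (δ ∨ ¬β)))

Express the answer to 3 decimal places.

0.096

¬δ = 1 − 0.5100 = 0.4900
¬δ ∨ α = a + b − a·b on (0.4900, 0.1500) = 0.5665
ε ∧ δ = a·b on (0.7400, 0.5100) = 0.3774
(¬δ ∨ α) ∧ (ε ∧ δ) = a·b on (0.5665, 0.3774) = 0.2138
¬β = 1 − 0.4600 = 0.5400
δ ∨ ¬β = a + b − a·b on (0.5100, 0.5400) = 0.7746
β ∨ (δ ∨ ¬β) = a + b − a·b on (0.4600, 0.7746) = 0.8783
((¬δ ∨ α) ∧ (ε ∧ δ)) ∨ (β ∨ (δ ∨ ¬β)) = a + b − a·b on (0.2138, 0.8783) = 0.9043
¬(((¬δ ∨ α) ∧ (ε ∧ δ)) ∨ (β ∨ (δ ∨ ¬β))) = 1 − 0.9043 = 0.0957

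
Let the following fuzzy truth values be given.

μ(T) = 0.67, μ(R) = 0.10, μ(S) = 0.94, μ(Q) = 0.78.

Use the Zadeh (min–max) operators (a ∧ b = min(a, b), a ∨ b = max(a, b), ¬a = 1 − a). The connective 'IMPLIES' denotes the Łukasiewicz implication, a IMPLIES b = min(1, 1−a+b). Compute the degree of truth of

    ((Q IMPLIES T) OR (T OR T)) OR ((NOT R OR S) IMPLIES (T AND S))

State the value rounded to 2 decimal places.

0.89

Q IMPLIES T  [Łukasiewicz: min(1, 1−a+b)] with a=0.78, b=0.67 → 0.89
T OR T = max(a, b) on (0.67, 0.67) = 0.67
(Q IMPLIES T) OR (T OR T) = max(a, b) on (0.89, 0.67) = 0.89
NOT R = 1 − 0.10 = 0.90
NOT R OR S = max(a, b) on (0.90, 0.94) = 0.94
T AND S = min(a, b) on (0.67, 0.94) = 0.67
(NOT R OR S) IMPLIES (T AND S)  [Łukasiewicz: min(1, 1−a+b)] with a=0.94, b=0.67 → 0.73
((Q IMPLIES T) OR (T OR T)) OR ((NOT R OR S) IMPLIES (T AND S)) = max(a, b) on (0.89, 0.73) = 0.89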